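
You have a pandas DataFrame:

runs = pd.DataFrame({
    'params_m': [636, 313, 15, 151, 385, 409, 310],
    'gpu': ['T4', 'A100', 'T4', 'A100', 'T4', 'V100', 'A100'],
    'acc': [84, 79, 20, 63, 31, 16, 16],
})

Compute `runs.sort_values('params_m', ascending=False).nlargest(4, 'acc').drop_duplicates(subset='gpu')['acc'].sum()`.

163

sort by params_m descending:
   params_m   gpu  acc
0       636    T4   84
5       409  V100   16
4       385    T4   31
1       313  A100   79
6       310  A100   16
3       151  A100   63
2        15    T4   20
take 4 rows with largest acc:
   params_m   gpu  acc
0       636    T4   84
1       313  A100   79
3       151  A100   63
4       385    T4   31
drop duplicate gpu (keep=first):
   params_m   gpu  acc
0       636    T4   84
1       313  A100   79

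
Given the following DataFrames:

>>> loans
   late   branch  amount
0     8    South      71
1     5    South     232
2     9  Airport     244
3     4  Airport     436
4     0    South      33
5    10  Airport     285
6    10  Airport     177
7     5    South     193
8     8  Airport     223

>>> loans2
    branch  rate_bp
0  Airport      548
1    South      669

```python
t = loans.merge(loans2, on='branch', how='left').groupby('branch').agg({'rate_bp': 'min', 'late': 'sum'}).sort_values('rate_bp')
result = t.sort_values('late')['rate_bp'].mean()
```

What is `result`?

merge on 'branch' (how='left') → 9 rows:
   late   branch  amount  rate_bp
0     8    South      71      669
1     5    South     232      669
2     9  Airport     244      548
3     4  Airport     436      548
4     0    South      33      669
5    10  Airport     285      548
6    10  Airport     177      548
7     5    South     193      669
8     8  Airport     223      548
group by branch: min(rate_bp), sum(late):
         rate_bp  late
branch                
Airport      548    41
South        669    18
sort by rate_bp:
         rate_bp  late
branch                
Airport      548    41
South        669    18
sort by late:
         rate_bp  late
branch                
South        669    18
Airport      548    41

608.5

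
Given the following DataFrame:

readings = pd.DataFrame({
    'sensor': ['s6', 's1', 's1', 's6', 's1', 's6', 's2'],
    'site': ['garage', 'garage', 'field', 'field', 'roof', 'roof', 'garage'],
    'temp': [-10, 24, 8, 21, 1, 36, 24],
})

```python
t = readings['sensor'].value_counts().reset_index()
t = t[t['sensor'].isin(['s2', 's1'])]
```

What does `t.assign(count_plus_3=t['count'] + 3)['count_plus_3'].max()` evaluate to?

value_counts of sensor:
sensor
s6    3
s1    3
s2    1
Name: count, dtype: int64
reset_index():
  sensor  count
0     s6      3
1     s1      3
2     s2      1
filter rows where sensor in ['s2', 's1']:
  sensor  count
1     s1      3
2     s2      1
add column count_plus_3 = t['count'] + 3:
  sensor  count  count_plus_3
1     s1      3             6
2     s2      1             4
So max() = 6.

6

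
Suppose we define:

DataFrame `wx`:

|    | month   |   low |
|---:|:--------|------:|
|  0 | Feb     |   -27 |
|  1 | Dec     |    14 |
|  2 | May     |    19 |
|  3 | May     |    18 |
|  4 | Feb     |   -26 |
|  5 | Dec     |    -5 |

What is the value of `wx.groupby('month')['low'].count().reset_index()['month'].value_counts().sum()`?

3

group by month, count of low:
month
Dec    2
Feb    2
May    2
Name: low, dtype: int64
reset_index():
  month  low
0   Dec    2
1   Feb    2
2   May    2
value_counts of month:
month
Dec    1
Feb    1
May    1
Name: count, dtype: int64
Finally, sum of the resulting series = 3.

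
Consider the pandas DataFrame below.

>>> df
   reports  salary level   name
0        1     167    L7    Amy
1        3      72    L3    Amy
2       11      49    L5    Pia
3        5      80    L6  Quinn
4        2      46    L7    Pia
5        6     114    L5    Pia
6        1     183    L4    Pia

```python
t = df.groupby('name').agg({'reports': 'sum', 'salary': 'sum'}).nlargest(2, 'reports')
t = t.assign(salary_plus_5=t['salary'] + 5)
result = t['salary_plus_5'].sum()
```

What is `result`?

482

group by name: sum(reports), sum(salary):
       reports  salary
name                  
Amy          4     239
Pia         20     392
Quinn        5      80
take 2 rows with largest reports:
       reports  salary
name                  
Pia         20     392
Quinn        5      80
add column salary_plus_5 = t['salary'] + 5:
       reports  salary  salary_plus_5
name                                 
Pia         20     392            397
Quinn        5      80             85
So sum() = 482.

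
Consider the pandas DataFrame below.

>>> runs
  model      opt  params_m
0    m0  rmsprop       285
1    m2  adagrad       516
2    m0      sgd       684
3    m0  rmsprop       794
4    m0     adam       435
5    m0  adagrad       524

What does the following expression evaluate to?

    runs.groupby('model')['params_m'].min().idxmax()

group by model, min of params_m:
model
m0    285
m2    516
Name: params_m, dtype: int64
Hence m2.

m2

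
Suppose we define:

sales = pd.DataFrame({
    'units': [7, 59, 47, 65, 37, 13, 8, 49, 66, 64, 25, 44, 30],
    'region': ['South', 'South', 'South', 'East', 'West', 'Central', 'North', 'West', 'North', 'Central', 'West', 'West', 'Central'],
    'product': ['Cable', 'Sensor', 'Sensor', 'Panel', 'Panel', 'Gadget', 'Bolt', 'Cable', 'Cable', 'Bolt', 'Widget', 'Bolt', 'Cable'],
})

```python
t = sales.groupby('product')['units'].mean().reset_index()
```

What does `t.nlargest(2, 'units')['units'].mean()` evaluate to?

52.0

group by product, mean of units:
product
Bolt      38.666667
Cable     38.000000
Gadget    13.000000
Panel     51.000000
Sensor    53.000000
Widget    25.000000
Name: units, dtype: float64
reset_index():
  product      units
0    Bolt  38.666667
1   Cable  38.000000
2  Gadget  13.000000
3   Panel  51.000000
4  Sensor  53.000000
5  Widget  25.000000
take 2 rows with largest units:
  product  units
4  Sensor   53.0
3   Panel   51.0
Finally, mean of column 'units' = 52.0.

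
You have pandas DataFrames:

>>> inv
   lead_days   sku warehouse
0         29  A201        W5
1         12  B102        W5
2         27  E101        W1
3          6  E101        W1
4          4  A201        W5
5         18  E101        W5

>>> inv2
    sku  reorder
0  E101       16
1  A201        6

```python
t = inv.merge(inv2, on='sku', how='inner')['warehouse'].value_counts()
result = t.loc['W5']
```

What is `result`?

merge on 'sku' (how='inner') → 5 rows:
   lead_days   sku warehouse  reorder
0         29  A201        W5        6
1         27  E101        W1       16
2          6  E101        W1       16
3          4  A201        W5        6
4         18  E101        W5       16
value_counts of warehouse:
warehouse
W5    3
W1    2
Name: count, dtype: int64
So loc['W5'] = 3.

3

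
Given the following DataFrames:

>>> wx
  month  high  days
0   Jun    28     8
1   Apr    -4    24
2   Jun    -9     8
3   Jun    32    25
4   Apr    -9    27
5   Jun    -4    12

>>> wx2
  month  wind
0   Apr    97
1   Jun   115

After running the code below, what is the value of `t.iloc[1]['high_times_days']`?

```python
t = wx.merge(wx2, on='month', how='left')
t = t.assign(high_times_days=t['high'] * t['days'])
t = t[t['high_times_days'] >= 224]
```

merge on 'month' (how='left') → 6 rows:
  month  high  days  wind
0   Jun    28     8   115
1   Apr    -4    24    97
2   Jun    -9     8   115
3   Jun    32    25   115
4   Apr    -9    27    97
5   Jun    -4    12   115
add column high_times_days = t['high'] * t['days']:
  month  high  days  wind  high_times_days
0   Jun    28     8   115              224
1   Apr    -4    24    97              -96
2   Jun    -9     8   115              -72
3   Jun    32    25   115              800
4   Apr    -9    27    97             -243
5   Jun    -4    12   115              -48
filter rows where high_times_days >= 224:
  month  high  days  wind  high_times_days
0   Jun    28     8   115              224
3   Jun    32    25   115              800
So iloc[1]['high_times_days'] = 800.

800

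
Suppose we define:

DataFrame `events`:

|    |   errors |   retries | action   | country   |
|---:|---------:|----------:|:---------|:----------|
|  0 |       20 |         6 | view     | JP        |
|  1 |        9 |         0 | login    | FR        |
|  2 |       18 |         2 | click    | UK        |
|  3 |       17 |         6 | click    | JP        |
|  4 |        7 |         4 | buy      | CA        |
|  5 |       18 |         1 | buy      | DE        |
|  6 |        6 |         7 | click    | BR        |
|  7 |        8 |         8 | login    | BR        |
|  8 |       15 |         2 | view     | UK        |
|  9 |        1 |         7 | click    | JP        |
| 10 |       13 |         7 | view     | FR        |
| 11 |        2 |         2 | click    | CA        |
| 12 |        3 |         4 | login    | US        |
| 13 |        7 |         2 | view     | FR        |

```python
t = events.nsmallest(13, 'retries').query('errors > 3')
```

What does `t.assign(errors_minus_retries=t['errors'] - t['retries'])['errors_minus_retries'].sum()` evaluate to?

93

take 13 rows with smallest retries:
    errors  retries action country
1        9        0  login      FR
5       18        1    buy      DE
2       18        2  click      UK
8       15        2   view      UK
11       2        2  click      CA
13       7        2   view      FR
4        7        4    buy      CA
12       3        4  login      US
0       20        6   view      JP
3       17        6  click      JP
6        6        7  click      BR
9        1        7  click      JP
10      13        7   view      FR
filter rows where errors > 3:
    errors  retries action country
1        9        0  login      FR
5       18        1    buy      DE
2       18        2  click      UK
8       15        2   view      UK
13       7        2   view      FR
4        7        4    buy      CA
0       20        6   view      JP
3       17        6  click      JP
6        6        7  click      BR
10      13        7   view      FR
add column errors_minus_retries = t['errors'] - t['retries']:
    errors  retries action country  errors_minus_retries
1        9        0  login      FR                     9
5       18        1    buy      DE                    17
2       18        2  click      UK                    16
8       15        2   view      UK                    13
13       7        2   view      FR                     5
4        7        4    buy      CA                     3
0       20        6   view      JP                    14
3       17        6  click      JP                    11
6        6        7  click      BR                    -1
10      13        7   view      FR                     6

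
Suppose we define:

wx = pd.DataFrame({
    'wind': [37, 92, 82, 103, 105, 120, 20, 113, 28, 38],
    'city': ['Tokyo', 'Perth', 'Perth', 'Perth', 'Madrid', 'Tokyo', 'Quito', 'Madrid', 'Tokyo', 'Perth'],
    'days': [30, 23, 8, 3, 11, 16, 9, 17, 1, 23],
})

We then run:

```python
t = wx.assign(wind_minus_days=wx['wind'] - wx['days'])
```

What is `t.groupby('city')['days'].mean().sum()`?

52.9166666667

add column wind_minus_days = wx['wind'] - wx['days']:
   wind    city  days  wind_minus_days
0    37   Tokyo    30                7
1    92   Perth    23               69
2    82   Perth     8               74
3   103   Perth     3              100
4   105  Madrid    11               94
5   120   Tokyo    16              104
6    20   Quito     9               11
7   113  Madrid    17               96
8    28   Tokyo     1               27
9    38   Perth    23               15
group by city, mean of days:
city
Madrid    14.000000
Perth     14.250000
Quito      9.000000
Tokyo     15.666667
Name: days, dtype: float64
Then the sum of the resulting series: 52.9166666667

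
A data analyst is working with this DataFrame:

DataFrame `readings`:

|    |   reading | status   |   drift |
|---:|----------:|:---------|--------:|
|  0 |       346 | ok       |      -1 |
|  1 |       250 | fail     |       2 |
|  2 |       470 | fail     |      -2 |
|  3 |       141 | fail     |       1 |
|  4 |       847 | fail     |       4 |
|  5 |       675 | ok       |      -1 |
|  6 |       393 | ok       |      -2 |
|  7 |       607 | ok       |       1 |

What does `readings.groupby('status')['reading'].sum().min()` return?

1708

group by status, sum of reading:
status
fail    1708
ok      2021
Name: reading, dtype: int64
Then the min of the resulting series: 1708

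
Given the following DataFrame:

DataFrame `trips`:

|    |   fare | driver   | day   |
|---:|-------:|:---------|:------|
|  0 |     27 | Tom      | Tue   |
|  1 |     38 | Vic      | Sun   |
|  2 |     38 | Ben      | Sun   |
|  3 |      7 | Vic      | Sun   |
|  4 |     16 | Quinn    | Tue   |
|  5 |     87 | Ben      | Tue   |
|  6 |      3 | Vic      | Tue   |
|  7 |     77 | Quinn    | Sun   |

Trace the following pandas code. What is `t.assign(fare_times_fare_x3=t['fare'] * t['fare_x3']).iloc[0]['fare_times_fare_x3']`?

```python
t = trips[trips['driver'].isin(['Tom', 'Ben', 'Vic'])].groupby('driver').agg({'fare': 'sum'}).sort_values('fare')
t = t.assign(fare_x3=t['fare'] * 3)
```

filter rows where driver in ['Tom', 'Ben', 'Vic']:
   fare driver  day
0    27    Tom  Tue
1    38    Vic  Sun
2    38    Ben  Sun
3     7    Vic  Sun
5    87    Ben  Tue
6     3    Vic  Tue
group by driver, sum of fare:
        fare
driver      
Ben      125
Tom       27
Vic       48
sort by fare:
        fare
driver      
Tom       27
Vic       48
Ben      125
add column fare_x3 = t['fare'] * 3:
        fare  fare_x3
driver               
Tom       27       81
Vic       48      144
Ben      125      375
add column fare_times_fare_x3 = t['fare'] * t['fare_x3']:
        fare  fare_x3  fare_times_fare_x3
driver                                   
Tom       27       81                2187
Vic       48      144                6912
Ben      125      375               46875

2187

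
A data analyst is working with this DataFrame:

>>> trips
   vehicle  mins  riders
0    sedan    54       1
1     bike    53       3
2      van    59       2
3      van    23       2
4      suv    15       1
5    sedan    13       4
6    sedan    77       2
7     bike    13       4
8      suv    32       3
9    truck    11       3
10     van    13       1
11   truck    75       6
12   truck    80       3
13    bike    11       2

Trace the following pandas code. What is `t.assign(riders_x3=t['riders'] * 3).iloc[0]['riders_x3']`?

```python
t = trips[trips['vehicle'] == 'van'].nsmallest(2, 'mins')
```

3

filter rows where vehicle == 'van':
   vehicle  mins  riders
2      van    59       2
3      van    23       2
10     van    13       1
take 2 rows with smallest mins:
   vehicle  mins  riders
10     van    13       1
3      van    23       2
add column riders_x3 = t['riders'] * 3:
   vehicle  mins  riders  riders_x3
10     van    13       1          3
3      van    23       2          6
value at position 0, column 'riders_x3' → 3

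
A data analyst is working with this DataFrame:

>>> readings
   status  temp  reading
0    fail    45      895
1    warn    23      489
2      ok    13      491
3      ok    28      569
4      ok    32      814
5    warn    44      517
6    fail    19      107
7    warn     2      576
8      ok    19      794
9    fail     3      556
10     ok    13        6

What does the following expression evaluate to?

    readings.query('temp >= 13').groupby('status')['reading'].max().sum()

2226

filter rows where temp >= 13:
   status  temp  reading
0    fail    45      895
1    warn    23      489
2      ok    13      491
3      ok    28      569
4      ok    32      814
5    warn    44      517
6    fail    19      107
8      ok    19      794
10     ok    13        6
group by status, max of reading:
status
fail    895
ok      814
warn    517
Name: reading, dtype: int64
Then the sum of the resulting series: 2226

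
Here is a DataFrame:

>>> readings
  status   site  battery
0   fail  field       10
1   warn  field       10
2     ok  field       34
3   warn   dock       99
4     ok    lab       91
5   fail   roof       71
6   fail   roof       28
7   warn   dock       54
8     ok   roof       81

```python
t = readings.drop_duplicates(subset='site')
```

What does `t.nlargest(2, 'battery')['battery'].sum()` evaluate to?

190

drop duplicate site (keep=first):
  status   site  battery
0   fail  field       10
3   warn   dock       99
4     ok    lab       91
5   fail   roof       71
take 2 rows with largest battery:
  status  site  battery
3   warn  dock       99
4     ok   lab       91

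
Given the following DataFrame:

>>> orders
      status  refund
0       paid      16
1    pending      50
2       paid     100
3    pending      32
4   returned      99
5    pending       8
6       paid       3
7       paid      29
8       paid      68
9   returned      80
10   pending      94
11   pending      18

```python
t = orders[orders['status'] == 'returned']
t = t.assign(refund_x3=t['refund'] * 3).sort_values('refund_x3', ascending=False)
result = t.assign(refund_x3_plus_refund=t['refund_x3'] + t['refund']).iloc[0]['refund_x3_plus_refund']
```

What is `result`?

396

filter rows where status == 'returned':
     status  refund
4  returned      99
9  returned      80
add column refund_x3 = t['refund'] * 3:
     status  refund  refund_x3
4  returned      99        297
9  returned      80        240
sort by refund_x3 descending:
     status  refund  refund_x3
4  returned      99        297
9  returned      80        240
add column refund_x3_plus_refund = t['refund_x3'] + t['refund']:
     status  refund  refund_x3  refund_x3_plus_refund
4  returned      99        297                    396
9  returned      80        240                    320
The value at position 0, column 'refund_x3_plus_refund' is 396.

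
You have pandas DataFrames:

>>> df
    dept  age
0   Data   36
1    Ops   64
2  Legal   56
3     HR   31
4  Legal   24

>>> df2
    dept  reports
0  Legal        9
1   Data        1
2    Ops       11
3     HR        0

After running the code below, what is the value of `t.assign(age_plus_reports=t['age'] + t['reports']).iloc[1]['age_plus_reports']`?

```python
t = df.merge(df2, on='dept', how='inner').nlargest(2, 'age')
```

merge on 'dept' (how='inner') → 5 rows:
    dept  age  reports
0   Data   36        1
1    Ops   64       11
2  Legal   56        9
3     HR   31        0
4  Legal   24        9
take 2 rows with largest age:
    dept  age  reports
1    Ops   64       11
2  Legal   56        9
add column age_plus_reports = t['age'] + t['reports']:
    dept  age  reports  age_plus_reports
1    Ops   64       11                75
2  Legal   56        9                65
Hence 65.

65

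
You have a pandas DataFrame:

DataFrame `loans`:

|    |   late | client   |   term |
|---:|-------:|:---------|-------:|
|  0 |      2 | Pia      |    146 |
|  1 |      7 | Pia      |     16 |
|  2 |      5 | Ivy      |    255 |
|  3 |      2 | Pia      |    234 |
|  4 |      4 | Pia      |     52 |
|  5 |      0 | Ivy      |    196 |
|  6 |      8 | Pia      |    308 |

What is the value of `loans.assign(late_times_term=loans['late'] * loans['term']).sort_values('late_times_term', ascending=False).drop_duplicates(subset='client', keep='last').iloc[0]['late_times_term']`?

112

add column late_times_term = loans['late'] * loans['term']:
   late client  term  late_times_term
0     2    Pia   146              292
1     7    Pia    16              112
2     5    Ivy   255             1275
3     2    Pia   234              468
4     4    Pia    52              208
5     0    Ivy   196                0
6     8    Pia   308             2464
sort by late_times_term descending:
   late client  term  late_times_term
6     8    Pia   308             2464
2     5    Ivy   255             1275
3     2    Pia   234              468
0     2    Pia   146              292
4     4    Pia    52              208
1     7    Pia    16              112
5     0    Ivy   196                0
drop duplicate client (keep=last):
   late client  term  late_times_term
1     7    Pia    16              112
5     0    Ivy   196                0
Reading off the value at position 0, column 'late_times_term', we get 112.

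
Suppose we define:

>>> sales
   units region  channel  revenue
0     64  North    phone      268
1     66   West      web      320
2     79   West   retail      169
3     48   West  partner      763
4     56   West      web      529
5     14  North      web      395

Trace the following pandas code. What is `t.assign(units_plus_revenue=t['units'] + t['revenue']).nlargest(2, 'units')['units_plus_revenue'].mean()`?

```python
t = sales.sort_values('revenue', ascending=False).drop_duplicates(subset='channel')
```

290.0

sort by revenue descending:
   units region  channel  revenue
3     48   West  partner      763
4     56   West      web      529
5     14  North      web      395
1     66   West      web      320
0     64  North    phone      268
2     79   West   retail      169
drop duplicate channel (keep=first):
   units region  channel  revenue
3     48   West  partner      763
4     56   West      web      529
0     64  North    phone      268
2     79   West   retail      169
add column units_plus_revenue = t['units'] + t['revenue']:
   units region  channel  revenue  units_plus_revenue
3     48   West  partner      763                 811
4     56   West      web      529                 585
0     64  North    phone      268                 332
2     79   West   retail      169                 248
take 2 rows with largest units:
   units region channel  revenue  units_plus_revenue
2     79   West  retail      169                 248
0     64  North   phone      268                 332
Then the mean of column 'units_plus_revenue': 290.0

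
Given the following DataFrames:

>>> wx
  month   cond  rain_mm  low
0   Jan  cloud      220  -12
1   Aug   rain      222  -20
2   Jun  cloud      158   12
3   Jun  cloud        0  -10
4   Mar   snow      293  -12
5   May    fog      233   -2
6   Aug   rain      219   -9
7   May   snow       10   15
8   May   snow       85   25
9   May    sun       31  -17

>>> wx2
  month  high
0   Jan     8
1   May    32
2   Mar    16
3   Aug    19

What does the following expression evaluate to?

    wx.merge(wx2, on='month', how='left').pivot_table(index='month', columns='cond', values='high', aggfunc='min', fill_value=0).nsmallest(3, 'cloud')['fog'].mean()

merge on 'month' (how='left') → 10 rows:
  month   cond  rain_mm  low  high
0   Jan  cloud      220  -12   8.0
1   Aug   rain      222  -20  19.0
2   Jun  cloud      158   12   NaN
3   Jun  cloud        0  -10   NaN
4   Mar   snow      293  -12  16.0
5   May    fog      233   -2  32.0
6   Aug   rain      219   -9  19.0
7   May   snow       10   15  32.0
8   May   snow       85   25  32.0
9   May    sun       31  -17  32.0
pivot: rows=month, cols=cond, min(high):
cond   cloud   fog  rain  snow   sun
month                               
Aug      0.0   0.0  19.0   0.0   0.0
Jan      8.0   0.0   0.0   0.0   0.0
Mar      0.0   0.0   0.0  16.0   0.0
May      0.0  32.0   0.0  32.0  32.0
take 3 rows with smallest cloud:
cond   cloud   fog  rain  snow   sun
month                               
Aug      0.0   0.0  19.0   0.0   0.0
Mar      0.0   0.0   0.0  16.0   0.0
May      0.0  32.0   0.0  32.0  32.0

10.6666666667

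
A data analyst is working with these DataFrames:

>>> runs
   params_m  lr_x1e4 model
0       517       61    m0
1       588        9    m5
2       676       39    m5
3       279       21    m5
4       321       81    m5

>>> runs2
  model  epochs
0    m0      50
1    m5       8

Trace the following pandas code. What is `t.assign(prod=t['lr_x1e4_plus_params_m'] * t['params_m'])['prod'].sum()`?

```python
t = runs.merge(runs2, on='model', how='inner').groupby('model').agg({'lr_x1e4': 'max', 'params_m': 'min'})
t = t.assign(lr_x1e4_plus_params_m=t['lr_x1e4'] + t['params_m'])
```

399266

merge on 'model' (how='inner') → 5 rows:
   params_m  lr_x1e4 model  epochs
0       517       61    m0      50
1       588        9    m5       8
2       676       39    m5       8
3       279       21    m5       8
4       321       81    m5       8
group by model: max(lr_x1e4), min(params_m):
       lr_x1e4  params_m
model                   
m0          61       517
m5          81       279
add column lr_x1e4_plus_params_m = t['lr_x1e4'] + t['params_m']:
       lr_x1e4  params_m  lr_x1e4_plus_params_m
model                                          
m0          61       517                    578
m5          81       279                    360
add column prod = t['lr_x1e4_plus_params_m'] * t['params_m']:
       lr_x1e4  params_m  lr_x1e4_plus_params_m    prod
model                                                  
m0          61       517                    578  298826
m5          81       279                    360  100440
So sum() = 399266.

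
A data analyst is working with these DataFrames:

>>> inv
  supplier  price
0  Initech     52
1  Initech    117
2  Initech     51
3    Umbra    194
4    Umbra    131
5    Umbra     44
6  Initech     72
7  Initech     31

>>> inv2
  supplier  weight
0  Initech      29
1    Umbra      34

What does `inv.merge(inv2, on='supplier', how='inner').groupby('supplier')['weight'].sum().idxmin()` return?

merge on 'supplier' (how='inner') → 8 rows:
  supplier  price  weight
0  Initech     52      29
1  Initech    117      29
2  Initech     51      29
3    Umbra    194      34
4    Umbra    131      34
5    Umbra     44      34
6  Initech     72      29
7  Initech     31      29
group by supplier, sum of weight:
supplier
Initech    145
Umbra      102
Name: weight, dtype: int64
So idxmin() = Umbra.

Umbra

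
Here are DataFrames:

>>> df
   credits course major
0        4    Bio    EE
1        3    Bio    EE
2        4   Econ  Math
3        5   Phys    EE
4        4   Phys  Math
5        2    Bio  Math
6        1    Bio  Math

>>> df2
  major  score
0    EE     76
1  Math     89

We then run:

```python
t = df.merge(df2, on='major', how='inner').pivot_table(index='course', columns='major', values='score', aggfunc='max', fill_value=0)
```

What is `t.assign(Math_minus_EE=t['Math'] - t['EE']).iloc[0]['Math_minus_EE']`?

13

merge on 'major' (how='inner') → 7 rows:
   credits course major  score
0        4    Bio    EE     76
1        3    Bio    EE     76
2        4   Econ  Math     89
3        5   Phys    EE     76
4        4   Phys  Math     89
5        2    Bio  Math     89
6        1    Bio  Math     89
pivot: rows=course, cols=major, max(score):
major   EE  Math
course          
Bio     76    89
Econ     0    89
Phys    76    89
add column Math_minus_EE = t['Math'] - t['EE']:
major   EE  Math  Math_minus_EE
course                         
Bio     76    89             13
Econ     0    89             89
Phys    76    89             13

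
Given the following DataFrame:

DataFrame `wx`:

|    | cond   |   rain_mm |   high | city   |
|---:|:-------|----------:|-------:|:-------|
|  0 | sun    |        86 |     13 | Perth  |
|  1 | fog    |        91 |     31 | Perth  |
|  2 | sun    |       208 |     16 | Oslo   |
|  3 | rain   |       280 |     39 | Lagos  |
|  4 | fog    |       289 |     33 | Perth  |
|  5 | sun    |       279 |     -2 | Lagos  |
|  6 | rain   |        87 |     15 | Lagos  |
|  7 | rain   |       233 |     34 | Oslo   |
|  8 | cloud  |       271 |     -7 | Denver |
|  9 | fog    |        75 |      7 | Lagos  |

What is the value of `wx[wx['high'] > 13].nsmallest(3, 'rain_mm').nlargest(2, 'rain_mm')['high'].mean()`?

filter rows where high > 13:
   cond  rain_mm  high   city
1   fog       91    31  Perth
2   sun      208    16   Oslo
3  rain      280    39  Lagos
4   fog      289    33  Perth
6  rain       87    15  Lagos
7  rain      233    34   Oslo
take 3 rows with smallest rain_mm:
   cond  rain_mm  high   city
6  rain       87    15  Lagos
1   fog       91    31  Perth
2   sun      208    16   Oslo
take 2 rows with largest rain_mm:
  cond  rain_mm  high   city
2  sun      208    16   Oslo
1  fog       91    31  Perth
The mean of column 'high' is 23.5.

23.5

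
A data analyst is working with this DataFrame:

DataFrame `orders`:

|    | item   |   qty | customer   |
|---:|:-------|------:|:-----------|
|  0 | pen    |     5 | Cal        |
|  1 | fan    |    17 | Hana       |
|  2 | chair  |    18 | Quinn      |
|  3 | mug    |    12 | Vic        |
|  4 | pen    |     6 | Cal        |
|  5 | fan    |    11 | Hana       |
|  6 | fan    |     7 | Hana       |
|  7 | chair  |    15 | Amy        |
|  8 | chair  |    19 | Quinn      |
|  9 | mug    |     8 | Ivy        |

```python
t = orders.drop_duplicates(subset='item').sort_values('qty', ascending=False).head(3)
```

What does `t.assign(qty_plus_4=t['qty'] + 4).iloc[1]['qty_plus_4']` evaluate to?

drop duplicate item (keep=first):
    item  qty customer
0    pen    5      Cal
1    fan   17     Hana
2  chair   18    Quinn
3    mug   12      Vic
sort by qty descending:
    item  qty customer
2  chair   18    Quinn
1    fan   17     Hana
3    mug   12      Vic
0    pen    5      Cal
take first 3 rows:
    item  qty customer
2  chair   18    Quinn
1    fan   17     Hana
3    mug   12      Vic
add column qty_plus_4 = t['qty'] + 4:
    item  qty customer  qty_plus_4
2  chair   18    Quinn          22
1    fan   17     Hana          21
3    mug   12      Vic          16

21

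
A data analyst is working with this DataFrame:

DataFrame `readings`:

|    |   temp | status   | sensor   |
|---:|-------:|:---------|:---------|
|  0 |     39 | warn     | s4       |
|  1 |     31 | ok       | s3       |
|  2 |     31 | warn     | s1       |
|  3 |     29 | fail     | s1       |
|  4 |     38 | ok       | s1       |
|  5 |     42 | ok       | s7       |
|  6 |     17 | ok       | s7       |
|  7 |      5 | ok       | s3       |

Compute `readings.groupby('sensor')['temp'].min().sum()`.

90

group by sensor, min of temp:
sensor
s1    29
s3     5
s4    39
s7    17
Name: temp, dtype: int64
Hence 90.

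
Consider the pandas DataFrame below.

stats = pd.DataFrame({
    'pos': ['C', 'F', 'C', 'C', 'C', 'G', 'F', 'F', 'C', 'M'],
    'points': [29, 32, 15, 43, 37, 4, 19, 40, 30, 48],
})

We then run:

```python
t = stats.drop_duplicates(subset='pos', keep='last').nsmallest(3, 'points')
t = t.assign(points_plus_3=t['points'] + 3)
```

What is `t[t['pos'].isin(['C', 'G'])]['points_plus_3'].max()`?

drop duplicate pos (keep=last):
  pos  points
5   G       4
7   F      40
8   C      30
9   M      48
take 3 rows with smallest points:
  pos  points
5   G       4
8   C      30
7   F      40
add column points_plus_3 = t['points'] + 3:
  pos  points  points_plus_3
5   G       4              7
8   C      30             33
7   F      40             43
filter rows where pos in ['C', 'G']:
  pos  points  points_plus_3
5   G       4              7
8   C      30             33

33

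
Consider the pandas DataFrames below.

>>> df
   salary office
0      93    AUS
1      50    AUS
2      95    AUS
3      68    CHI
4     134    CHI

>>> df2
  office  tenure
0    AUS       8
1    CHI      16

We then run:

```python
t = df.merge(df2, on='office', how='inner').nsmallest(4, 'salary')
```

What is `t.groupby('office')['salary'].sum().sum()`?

merge on 'office' (how='inner') → 5 rows:
   salary office  tenure
0      93    AUS       8
1      50    AUS       8
2      95    AUS       8
3      68    CHI      16
4     134    CHI      16
take 4 rows with smallest salary:
   salary office  tenure
1      50    AUS       8
3      68    CHI      16
0      93    AUS       8
2      95    AUS       8
group by office, sum of salary:
office
AUS    238
CHI     68
Name: salary, dtype: int64
Hence 306.

306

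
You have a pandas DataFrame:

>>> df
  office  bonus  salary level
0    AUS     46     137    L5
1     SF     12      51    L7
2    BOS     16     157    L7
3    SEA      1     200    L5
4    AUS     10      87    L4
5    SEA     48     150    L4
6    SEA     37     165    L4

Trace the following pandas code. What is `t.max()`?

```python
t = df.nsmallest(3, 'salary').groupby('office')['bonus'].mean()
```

28.0

take 3 rows with smallest salary:
  office  bonus  salary level
1     SF     12      51    L7
4    AUS     10      87    L4
0    AUS     46     137    L5
group by office, mean of bonus:
office
AUS    28.0
SF     12.0
Name: bonus, dtype: float64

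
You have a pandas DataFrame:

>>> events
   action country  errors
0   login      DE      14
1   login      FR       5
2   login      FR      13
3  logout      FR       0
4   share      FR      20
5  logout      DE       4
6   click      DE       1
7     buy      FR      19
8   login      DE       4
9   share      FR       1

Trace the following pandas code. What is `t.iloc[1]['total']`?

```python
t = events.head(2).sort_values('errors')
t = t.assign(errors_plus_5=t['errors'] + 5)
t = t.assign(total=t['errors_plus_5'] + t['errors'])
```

33

take first 2 rows:
  action country  errors
0  login      DE      14
1  login      FR       5
sort by errors:
  action country  errors
1  login      FR       5
0  login      DE      14
add column errors_plus_5 = t['errors'] + 5:
  action country  errors  errors_plus_5
1  login      FR       5             10
0  login      DE      14             19
add column total = t['errors_plus_5'] + t['errors']:
  action country  errors  errors_plus_5  total
1  login      FR       5             10     15
0  login      DE      14             19     33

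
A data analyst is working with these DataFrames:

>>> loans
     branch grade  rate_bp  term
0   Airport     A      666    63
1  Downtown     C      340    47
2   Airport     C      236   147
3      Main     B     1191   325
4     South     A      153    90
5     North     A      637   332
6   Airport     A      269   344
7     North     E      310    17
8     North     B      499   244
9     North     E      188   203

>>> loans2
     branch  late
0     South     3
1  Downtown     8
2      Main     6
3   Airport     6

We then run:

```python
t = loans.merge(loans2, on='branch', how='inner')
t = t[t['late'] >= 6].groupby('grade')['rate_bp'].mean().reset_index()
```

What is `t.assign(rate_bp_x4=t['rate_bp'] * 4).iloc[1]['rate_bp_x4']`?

merge on 'branch' (how='inner') → 6 rows:
     branch grade  rate_bp  term  late
0   Airport     A      666    63     6
1  Downtown     C      340    47     8
2   Airport     C      236   147     6
3      Main     B     1191   325     6
4     South     A      153    90     3
5   Airport     A      269   344     6
filter rows where late >= 6:
     branch grade  rate_bp  term  late
0   Airport     A      666    63     6
1  Downtown     C      340    47     8
2   Airport     C      236   147     6
3      Main     B     1191   325     6
5   Airport     A      269   344     6
group by grade, mean of rate_bp:
grade
A     467.5
B    1191.0
C     288.0
Name: rate_bp, dtype: float64
reset_index():
  grade  rate_bp
0     A    467.5
1     B   1191.0
2     C    288.0
add column rate_bp_x4 = t['rate_bp'] * 4:
  grade  rate_bp  rate_bp_x4
0     A    467.5      1870.0
1     B   1191.0      4764.0
2     C    288.0      1152.0
Reading off the value at position 1, column 'rate_bp_x4', we get 4764.0.

4764.0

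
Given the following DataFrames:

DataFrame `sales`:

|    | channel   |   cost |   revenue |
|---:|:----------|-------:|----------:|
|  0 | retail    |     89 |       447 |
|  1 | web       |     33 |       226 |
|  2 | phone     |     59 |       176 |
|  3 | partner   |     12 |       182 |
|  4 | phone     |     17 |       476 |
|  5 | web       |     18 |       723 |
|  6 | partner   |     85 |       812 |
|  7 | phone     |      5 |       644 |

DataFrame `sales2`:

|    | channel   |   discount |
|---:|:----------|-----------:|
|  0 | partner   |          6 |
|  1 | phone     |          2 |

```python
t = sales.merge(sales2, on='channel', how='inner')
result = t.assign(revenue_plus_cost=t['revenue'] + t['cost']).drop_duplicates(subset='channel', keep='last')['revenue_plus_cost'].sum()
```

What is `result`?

1546

merge on 'channel' (how='inner') → 5 rows:
   channel  cost  revenue  discount
0    phone    59      176         2
1  partner    12      182         6
2    phone    17      476         2
3  partner    85      812         6
4    phone     5      644         2
add column revenue_plus_cost = t['revenue'] + t['cost']:
   channel  cost  revenue  discount  revenue_plus_cost
0    phone    59      176         2                235
1  partner    12      182         6                194
2    phone    17      476         2                493
3  partner    85      812         6                897
4    phone     5      644         2                649
drop duplicate channel (keep=last):
   channel  cost  revenue  discount  revenue_plus_cost
3  partner    85      812         6                897
4    phone     5      644         2                649
Finally, sum of column 'revenue_plus_cost' = 1546.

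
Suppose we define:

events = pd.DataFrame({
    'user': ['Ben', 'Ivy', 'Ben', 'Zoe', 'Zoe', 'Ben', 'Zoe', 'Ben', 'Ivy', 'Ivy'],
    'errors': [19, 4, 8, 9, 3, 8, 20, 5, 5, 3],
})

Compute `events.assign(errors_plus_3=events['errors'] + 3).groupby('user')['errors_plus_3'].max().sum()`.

53

add column errors_plus_3 = events['errors'] + 3:
  user  errors  errors_plus_3
0  Ben      19             22
1  Ivy       4              7
2  Ben       8             11
3  Zoe       9             12
4  Zoe       3              6
5  Ben       8             11
6  Zoe      20             23
7  Ben       5              8
8  Ivy       5              8
9  Ivy       3              6
group by user, max of errors_plus_3:
user
Ben    22
Ivy     8
Zoe    23
Name: errors_plus_3, dtype: int64
Then the sum of the resulting series: 53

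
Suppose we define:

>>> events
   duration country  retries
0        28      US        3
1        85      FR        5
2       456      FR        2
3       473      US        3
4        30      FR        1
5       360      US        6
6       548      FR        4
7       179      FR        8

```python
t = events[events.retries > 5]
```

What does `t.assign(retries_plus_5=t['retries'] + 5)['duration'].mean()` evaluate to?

filter rows where retries > 5:
   duration country  retries
5       360      US        6
7       179      FR        8
add column retries_plus_5 = t['retries'] + 5:
   duration country  retries  retries_plus_5
5       360      US        6              11
7       179      FR        8              13
mean of column 'duration' → 269.5

269.5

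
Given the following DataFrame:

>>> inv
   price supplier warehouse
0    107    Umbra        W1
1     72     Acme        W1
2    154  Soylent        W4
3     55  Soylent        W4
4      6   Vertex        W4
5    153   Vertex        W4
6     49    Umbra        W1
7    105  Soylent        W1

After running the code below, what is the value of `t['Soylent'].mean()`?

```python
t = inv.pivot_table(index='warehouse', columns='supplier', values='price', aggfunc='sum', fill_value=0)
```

157.0

pivot: rows=warehouse, cols=supplier, sum(price):
supplier   Acme  Soylent  Umbra  Vertex
warehouse                              
W1           72      105    156       0
W4            0      209      0     159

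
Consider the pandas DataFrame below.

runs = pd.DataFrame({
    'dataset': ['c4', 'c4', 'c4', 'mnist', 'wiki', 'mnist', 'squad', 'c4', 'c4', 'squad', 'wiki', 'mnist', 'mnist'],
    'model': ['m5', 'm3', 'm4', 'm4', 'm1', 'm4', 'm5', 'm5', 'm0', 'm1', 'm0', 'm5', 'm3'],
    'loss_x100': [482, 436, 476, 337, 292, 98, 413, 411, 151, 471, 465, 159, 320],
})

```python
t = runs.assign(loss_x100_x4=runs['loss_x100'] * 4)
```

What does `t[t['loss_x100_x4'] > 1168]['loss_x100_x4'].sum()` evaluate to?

add column loss_x100_x4 = runs['loss_x100'] * 4:
   dataset model  loss_x100  loss_x100_x4
0       c4    m5        482          1928
1       c4    m3        436          1744
2       c4    m4        476          1904
3    mnist    m4        337          1348
4     wiki    m1        292          1168
5    mnist    m4         98           392
6    squad    m5        413          1652
7       c4    m5        411          1644
8       c4    m0        151           604
9    squad    m1        471          1884
10    wiki    m0        465          1860
11   mnist    m5        159           636
12   mnist    m3        320          1280
filter rows where loss_x100_x4 > 1168:
   dataset model  loss_x100  loss_x100_x4
0       c4    m5        482          1928
1       c4    m3        436          1744
2       c4    m4        476          1904
3    mnist    m4        337          1348
6    squad    m5        413          1652
7       c4    m5        411          1644
9    squad    m1        471          1884
10    wiki    m0        465          1860
12   mnist    m3        320          1280
So sum() = 15244.

15244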